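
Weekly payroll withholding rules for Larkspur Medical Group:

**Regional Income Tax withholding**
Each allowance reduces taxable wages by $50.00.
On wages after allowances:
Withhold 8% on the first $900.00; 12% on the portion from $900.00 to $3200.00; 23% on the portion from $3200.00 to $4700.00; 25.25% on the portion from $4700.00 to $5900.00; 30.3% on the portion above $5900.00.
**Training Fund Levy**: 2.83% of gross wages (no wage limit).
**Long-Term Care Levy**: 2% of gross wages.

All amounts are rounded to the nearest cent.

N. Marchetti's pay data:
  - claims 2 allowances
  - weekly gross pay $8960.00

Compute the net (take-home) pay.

$6634.35

Regional Income Tax: taxable = $8960.00 − 2×$50.00 = $8860.00
  $996.00 + 30.3% × ($8860.00 − $5900.00) = $996.00 + 30.3% × $2960.00 = $1892.88
Training Fund Levy: 2.83% × $8960.00 = $253.57
Long-Term Care Levy: 2% × $8960.00 = $179.20
Total withheld: $1892.88 + $253.57 + $179.20 = $2325.65
Net pay: $8960.00 − $2325.65 = $6634.35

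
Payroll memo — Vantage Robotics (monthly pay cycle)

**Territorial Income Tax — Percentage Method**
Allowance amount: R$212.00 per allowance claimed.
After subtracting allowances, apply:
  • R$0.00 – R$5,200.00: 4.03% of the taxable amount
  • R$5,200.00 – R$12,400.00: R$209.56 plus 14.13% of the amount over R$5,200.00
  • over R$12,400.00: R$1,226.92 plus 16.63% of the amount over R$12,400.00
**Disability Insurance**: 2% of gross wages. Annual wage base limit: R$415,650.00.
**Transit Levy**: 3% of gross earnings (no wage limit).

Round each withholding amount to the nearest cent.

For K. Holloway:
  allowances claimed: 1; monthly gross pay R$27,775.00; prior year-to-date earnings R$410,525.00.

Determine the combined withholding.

Territorial Income Tax: taxable = R$27,775.00 − 1×R$212.00 = R$27,563.00
  R$1,226.92 + 16.63% × (R$27,563.00 − R$12,400.00) = R$1,226.92 + 16.63% × R$15,163.00 = R$3,748.53
Disability Insurance: cap R$415,650.00 − YTD R$410,525.00 = R$5,125.00 subject; 2% × R$5,125.00 = R$102.50
Transit Levy: 3% × R$27,775.00 = R$833.25
Total: R$3,748.53 + R$102.50 + R$833.25 = R$4,684.28

R$4,684.28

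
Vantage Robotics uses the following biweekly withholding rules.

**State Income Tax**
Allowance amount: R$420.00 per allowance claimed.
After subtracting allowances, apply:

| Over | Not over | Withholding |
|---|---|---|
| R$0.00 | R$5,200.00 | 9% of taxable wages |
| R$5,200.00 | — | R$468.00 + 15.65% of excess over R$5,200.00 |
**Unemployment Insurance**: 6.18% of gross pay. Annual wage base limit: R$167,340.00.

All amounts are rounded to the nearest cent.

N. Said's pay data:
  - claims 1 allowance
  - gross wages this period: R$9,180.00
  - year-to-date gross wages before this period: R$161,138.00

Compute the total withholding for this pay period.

State Income Tax: taxable = R$9,180.00 − 1×R$420.00 = R$8,760.00
  R$468.00 + 15.65% × (R$8,760.00 − R$5,200.00) = R$468.00 + 15.65% × R$3,560.00 = R$1,025.14
Unemployment Insurance: cap R$167,340.00 − YTD R$161,138.00 = R$6,202.00 subject; 6.18% × R$6,202.00 = R$383.28
Total: R$1,025.14 + R$383.28 = R$1,408.42

R$1,408.42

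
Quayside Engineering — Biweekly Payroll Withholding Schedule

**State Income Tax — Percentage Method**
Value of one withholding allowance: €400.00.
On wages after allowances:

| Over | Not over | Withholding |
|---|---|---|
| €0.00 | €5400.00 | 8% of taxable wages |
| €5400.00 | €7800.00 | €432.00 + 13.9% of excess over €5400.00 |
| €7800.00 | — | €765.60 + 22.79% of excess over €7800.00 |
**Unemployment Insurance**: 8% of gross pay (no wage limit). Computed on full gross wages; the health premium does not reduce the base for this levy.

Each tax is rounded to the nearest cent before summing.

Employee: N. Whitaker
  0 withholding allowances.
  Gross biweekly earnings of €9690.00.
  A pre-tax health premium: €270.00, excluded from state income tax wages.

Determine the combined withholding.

State Income Tax: taxable = €9690.00 − €270.00 = €9420.00
  €765.60 + 22.79% × (€9420.00 − €7800.00) = €765.60 + 22.79% × €1620.00 = €1134.80
Unemployment Insurance: 8% × €9690.00 = €775.20
Total: €1134.80 + €775.20 = €1910.00

€1910.00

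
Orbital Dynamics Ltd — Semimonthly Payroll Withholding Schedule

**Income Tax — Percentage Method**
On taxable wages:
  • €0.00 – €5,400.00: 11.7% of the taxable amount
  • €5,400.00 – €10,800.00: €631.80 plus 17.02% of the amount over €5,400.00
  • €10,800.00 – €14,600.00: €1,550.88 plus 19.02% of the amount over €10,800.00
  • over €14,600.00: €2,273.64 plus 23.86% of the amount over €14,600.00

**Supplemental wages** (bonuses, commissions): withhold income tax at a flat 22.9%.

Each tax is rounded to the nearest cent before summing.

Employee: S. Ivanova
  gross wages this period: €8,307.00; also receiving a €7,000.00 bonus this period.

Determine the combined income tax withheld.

Income Tax: taxable = €8,307.00
  €631.80 + 17.02% × (€8,307.00 − €5,400.00) = €631.80 + 17.02% × €2,907.00 = €1,126.57
Supplemental (22.9% flat on bonus): 22.9% × €7,000.00 = €1,603.00
Total income tax: €1,126.57 + €1,603.00 = €2,729.57

€2,729.57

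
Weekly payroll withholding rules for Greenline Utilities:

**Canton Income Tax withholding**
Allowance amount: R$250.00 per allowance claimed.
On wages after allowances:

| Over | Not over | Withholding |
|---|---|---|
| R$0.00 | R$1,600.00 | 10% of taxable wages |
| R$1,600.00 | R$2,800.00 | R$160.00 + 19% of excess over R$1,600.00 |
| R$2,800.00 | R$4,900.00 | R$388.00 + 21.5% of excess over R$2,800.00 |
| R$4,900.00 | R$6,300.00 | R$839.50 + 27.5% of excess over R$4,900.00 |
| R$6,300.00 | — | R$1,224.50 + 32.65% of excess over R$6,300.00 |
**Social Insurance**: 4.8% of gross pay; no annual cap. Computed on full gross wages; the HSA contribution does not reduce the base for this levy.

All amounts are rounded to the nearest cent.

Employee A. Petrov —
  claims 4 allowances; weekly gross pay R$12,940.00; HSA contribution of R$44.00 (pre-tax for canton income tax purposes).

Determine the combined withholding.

R$3,672.71

Canton Income Tax: taxable = R$12,940.00 − R$44.00 − 4×R$250.00 = R$11,896.00
  R$1,224.50 + 32.65% × (R$11,896.00 − R$6,300.00) = R$1,224.50 + 32.65% × R$5,596.00 = R$3,051.59
Social Insurance: 4.8% × R$12,940.00 = R$621.12
Total: R$3,051.59 + R$621.12 = R$3,672.71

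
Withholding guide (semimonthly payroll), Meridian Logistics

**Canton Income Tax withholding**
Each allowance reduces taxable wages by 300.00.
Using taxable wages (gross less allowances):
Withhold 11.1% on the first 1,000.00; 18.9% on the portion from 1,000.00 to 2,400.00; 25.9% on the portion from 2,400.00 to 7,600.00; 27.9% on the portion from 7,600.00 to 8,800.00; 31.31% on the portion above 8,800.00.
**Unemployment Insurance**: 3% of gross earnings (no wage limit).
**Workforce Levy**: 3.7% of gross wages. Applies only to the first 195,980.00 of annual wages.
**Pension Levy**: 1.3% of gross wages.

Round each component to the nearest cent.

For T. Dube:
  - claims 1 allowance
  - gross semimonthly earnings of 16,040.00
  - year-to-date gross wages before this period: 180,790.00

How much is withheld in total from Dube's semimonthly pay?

5,481.86

Canton Income Tax: taxable = 16,040.00 − 1×300.00 = 15,740.00
  2,057.20 + 31.31% × (15,740.00 − 8,800.00) = 2,057.20 + 31.31% × 6,940.00 = 4,230.11
Unemployment Insurance: 3% × 16,040.00 = 481.20
Workforce Levy: cap 195,980.00 − YTD 180,790.00 = 15,190.00 subject; 3.7% × 15,190.00 = 562.03
Pension Levy: 1.3% × 16,040.00 = 208.52
Total: 4,230.11 + 481.20 + 562.03 + 208.52 = 5,481.86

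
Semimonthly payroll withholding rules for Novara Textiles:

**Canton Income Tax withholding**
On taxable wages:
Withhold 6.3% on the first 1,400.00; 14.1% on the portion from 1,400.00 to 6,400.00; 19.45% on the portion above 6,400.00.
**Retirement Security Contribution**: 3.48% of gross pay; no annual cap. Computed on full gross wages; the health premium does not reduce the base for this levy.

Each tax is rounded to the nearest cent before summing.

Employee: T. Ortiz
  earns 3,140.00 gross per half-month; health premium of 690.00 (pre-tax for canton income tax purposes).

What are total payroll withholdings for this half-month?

345.52

Canton Income Tax: taxable = 3,140.00 − 690.00 = 2,450.00
  88.20 + 14.1% × (2,450.00 − 1,400.00) = 88.20 + 14.1% × 1,050.00 = 236.25
Retirement Security Contribution: 3.48% × 3,140.00 = 109.27
Total: 236.25 + 109.27 = 345.52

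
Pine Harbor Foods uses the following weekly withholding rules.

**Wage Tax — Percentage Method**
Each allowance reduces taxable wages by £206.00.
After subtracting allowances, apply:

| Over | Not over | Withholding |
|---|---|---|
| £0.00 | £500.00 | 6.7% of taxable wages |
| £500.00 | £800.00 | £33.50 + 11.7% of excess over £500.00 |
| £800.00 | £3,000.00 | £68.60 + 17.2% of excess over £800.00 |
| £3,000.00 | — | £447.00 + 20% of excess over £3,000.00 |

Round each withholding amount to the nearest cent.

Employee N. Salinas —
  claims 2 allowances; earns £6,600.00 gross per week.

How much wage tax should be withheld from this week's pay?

Wage Tax: taxable = £6,600.00 − 2×£206.00 = £6,188.00
  £447.00 + 20% × (£6,188.00 − £3,000.00) = £447.00 + 20% × £3,188.00 = £1,084.60

£1,084.60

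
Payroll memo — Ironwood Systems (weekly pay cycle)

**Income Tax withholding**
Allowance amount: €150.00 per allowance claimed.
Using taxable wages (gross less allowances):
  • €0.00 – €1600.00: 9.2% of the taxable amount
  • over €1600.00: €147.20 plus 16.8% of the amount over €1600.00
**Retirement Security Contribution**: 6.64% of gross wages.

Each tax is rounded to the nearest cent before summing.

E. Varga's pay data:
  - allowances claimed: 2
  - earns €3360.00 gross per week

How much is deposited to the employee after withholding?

Income Tax: taxable = €3360.00 − 2×€150.00 = €3060.00
  €147.20 + 16.8% × (€3060.00 − €1600.00) = €147.20 + 16.8% × €1460.00 = €392.48
Retirement Security Contribution: 6.64% × €3360.00 = €223.10
Total withheld: €392.48 + €223.10 = €615.58
Net pay: €3360.00 − €615.58 = €2744.42

€2744.42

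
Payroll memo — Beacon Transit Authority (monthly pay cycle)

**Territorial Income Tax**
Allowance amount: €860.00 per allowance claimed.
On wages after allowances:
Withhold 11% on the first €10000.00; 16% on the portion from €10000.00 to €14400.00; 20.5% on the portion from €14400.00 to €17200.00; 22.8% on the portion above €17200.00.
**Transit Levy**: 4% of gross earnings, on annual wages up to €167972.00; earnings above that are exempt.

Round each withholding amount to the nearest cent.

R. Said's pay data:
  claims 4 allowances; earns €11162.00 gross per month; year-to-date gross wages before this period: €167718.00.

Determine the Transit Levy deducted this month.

Transit Levy: cap €167972.00 − YTD €167718.00 = €254.00 subject; 4% × €254.00 = €10.16

€10.16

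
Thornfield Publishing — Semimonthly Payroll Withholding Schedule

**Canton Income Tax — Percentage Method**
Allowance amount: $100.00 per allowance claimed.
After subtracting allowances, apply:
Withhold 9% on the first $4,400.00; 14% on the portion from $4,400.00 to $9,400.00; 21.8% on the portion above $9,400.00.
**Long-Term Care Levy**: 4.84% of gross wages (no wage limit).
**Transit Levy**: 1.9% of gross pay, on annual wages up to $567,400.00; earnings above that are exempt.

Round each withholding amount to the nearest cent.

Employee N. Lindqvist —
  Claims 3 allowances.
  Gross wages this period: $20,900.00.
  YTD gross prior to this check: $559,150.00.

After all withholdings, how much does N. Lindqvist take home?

Canton Income Tax: taxable = $20,900.00 − 3×$100.00 = $20,600.00
  $1,096.00 + 21.8% × ($20,600.00 − $9,400.00) = $1,096.00 + 21.8% × $11,200.00 = $3,537.60
Long-Term Care Levy: 4.84% × $20,900.00 = $1,011.56
Transit Levy: cap $567,400.00 − YTD $559,150.00 = $8,250.00 subject; 1.9% × $8,250.00 = $156.75
Total withheld: $3,537.60 + $1,011.56 + $156.75 = $4,705.91
Net pay: $20,900.00 − $4,705.91 = $16,194.09

$16,194.09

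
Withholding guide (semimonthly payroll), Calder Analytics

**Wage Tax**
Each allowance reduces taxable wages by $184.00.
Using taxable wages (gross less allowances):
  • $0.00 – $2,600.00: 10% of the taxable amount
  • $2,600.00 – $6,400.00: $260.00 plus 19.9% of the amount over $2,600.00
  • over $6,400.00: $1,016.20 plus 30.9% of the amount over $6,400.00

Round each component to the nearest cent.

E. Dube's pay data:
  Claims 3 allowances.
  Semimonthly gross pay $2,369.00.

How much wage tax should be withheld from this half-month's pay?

$181.70

Wage Tax: taxable = $2,369.00 − 3×$184.00 = $1,817.00
  10% × $1,817.00 = $181.70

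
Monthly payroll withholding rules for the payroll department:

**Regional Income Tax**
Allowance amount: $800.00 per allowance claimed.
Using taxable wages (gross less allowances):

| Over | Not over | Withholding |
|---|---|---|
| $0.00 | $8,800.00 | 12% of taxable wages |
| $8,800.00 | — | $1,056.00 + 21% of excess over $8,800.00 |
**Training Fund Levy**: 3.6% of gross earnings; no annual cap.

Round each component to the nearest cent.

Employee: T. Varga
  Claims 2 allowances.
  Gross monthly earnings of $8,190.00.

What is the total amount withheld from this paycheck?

$1,085.64

Regional Income Tax: taxable = $8,190.00 − 2×$800.00 = $6,590.00
  12% × $6,590.00 = $790.80
Training Fund Levy: 3.6% × $8,190.00 = $294.84
Total: $790.80 + $294.84 = $1,085.64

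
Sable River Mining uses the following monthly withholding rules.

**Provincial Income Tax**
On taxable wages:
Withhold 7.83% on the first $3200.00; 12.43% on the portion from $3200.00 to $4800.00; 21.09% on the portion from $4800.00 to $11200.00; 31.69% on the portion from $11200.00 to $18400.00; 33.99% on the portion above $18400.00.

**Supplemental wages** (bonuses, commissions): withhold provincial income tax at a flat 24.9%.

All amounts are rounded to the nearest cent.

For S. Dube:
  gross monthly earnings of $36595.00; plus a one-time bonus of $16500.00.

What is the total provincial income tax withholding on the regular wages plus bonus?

$14373.86

Provincial Income Tax: taxable = $36595.00
  $4080.88 + 33.99% × ($36595.00 − $18400.00) = $4080.88 + 33.99% × $18195.00 = $10265.36
Supplemental (24.9% flat on bonus): 24.9% × $16500.00 = $4108.50
Total provincial income tax: $10265.36 + $4108.50 = $14373.86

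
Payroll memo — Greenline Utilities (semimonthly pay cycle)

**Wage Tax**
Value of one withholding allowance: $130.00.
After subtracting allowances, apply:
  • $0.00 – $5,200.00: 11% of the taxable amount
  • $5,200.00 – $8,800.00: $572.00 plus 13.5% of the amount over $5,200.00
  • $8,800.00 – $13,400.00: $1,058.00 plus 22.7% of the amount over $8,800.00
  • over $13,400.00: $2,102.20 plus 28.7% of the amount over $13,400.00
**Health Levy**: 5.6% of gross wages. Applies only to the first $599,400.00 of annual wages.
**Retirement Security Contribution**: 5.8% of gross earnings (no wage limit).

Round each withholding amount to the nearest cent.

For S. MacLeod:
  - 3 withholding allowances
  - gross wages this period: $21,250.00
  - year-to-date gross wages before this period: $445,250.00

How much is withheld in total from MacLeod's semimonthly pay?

Wage Tax: taxable = $21,250.00 − 3×$130.00 = $20,860.00
  $2,102.20 + 28.7% × ($20,860.00 − $13,400.00) = $2,102.20 + 28.7% × $7,460.00 = $4,243.22
Health Levy: 5.6% × $21,250.00 = $1,190.00
Retirement Security Contribution: 5.8% × $21,250.00 = $1,232.50
Total: $4,243.22 + $1,190.00 + $1,232.50 = $6,665.72

$6,665.72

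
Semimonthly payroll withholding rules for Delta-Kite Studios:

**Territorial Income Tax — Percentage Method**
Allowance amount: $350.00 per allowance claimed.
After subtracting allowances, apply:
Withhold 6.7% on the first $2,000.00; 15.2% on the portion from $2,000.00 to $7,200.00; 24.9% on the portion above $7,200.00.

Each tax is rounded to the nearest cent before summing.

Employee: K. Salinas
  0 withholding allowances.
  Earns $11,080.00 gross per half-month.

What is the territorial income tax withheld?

$1,890.52

Territorial Income Tax: taxable = $11,080.00
  $924.40 + 24.9% × ($11,080.00 − $7,200.00) = $924.40 + 24.9% × $3,880.00 = $1,890.52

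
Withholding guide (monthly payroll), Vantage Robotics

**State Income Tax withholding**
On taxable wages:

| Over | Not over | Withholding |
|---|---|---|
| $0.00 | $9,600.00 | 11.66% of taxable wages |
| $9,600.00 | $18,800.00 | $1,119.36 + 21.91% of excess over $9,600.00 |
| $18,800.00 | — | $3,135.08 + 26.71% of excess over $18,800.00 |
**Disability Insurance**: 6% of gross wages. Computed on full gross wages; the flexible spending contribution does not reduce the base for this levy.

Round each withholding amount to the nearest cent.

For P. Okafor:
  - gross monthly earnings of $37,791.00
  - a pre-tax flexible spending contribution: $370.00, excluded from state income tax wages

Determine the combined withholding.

State Income Tax: taxable = $37,791.00 − $370.00 = $37,421.00
  $3,135.08 + 26.71% × ($37,421.00 − $18,800.00) = $3,135.08 + 26.71% × $18,621.00 = $8,108.75
Disability Insurance: 6% × $37,791.00 = $2,267.46
Total: $8,108.75 + $2,267.46 = $10,376.21

$10,376.21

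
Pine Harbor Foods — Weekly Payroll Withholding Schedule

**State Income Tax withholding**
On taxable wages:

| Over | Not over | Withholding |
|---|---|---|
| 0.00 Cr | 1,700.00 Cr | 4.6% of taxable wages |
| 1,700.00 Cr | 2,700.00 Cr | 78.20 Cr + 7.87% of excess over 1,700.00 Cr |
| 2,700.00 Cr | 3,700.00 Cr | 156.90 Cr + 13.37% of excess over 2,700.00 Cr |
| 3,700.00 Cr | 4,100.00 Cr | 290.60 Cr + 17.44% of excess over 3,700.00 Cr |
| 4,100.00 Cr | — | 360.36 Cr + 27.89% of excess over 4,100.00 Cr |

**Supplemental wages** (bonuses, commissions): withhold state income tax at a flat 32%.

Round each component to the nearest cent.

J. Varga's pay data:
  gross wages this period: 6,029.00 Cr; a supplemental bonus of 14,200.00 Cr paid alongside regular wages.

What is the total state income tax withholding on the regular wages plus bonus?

State Income Tax: taxable = 6,029.00 Cr
  360.36 Cr + 27.89% × (6,029.00 Cr − 4,100.00 Cr) = 360.36 Cr + 27.89% × 1,929.00 Cr = 898.36 Cr
Supplemental (32% flat on bonus): 32% × 14,200.00 Cr = 4,544.00 Cr
Total state income tax: 898.36 Cr + 4,544.00 Cr = 5,442.36 Cr

5,442.36 Cr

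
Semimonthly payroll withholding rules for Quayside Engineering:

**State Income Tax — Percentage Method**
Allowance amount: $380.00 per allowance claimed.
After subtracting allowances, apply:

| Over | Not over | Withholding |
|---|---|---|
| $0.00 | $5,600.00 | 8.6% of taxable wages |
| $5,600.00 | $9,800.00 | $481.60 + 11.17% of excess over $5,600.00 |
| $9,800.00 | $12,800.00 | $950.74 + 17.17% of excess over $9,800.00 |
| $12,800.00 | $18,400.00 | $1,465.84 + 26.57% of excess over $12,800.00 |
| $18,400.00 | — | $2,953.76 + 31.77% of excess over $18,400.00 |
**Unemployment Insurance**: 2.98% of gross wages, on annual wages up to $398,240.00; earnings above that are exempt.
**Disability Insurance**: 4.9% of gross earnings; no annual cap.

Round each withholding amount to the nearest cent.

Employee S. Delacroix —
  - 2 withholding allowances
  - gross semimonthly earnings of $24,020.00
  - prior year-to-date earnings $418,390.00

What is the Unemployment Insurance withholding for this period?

Unemployment Insurance: YTD $418,390.00 ≥ cap $398,240.00 → $0.00

$0.00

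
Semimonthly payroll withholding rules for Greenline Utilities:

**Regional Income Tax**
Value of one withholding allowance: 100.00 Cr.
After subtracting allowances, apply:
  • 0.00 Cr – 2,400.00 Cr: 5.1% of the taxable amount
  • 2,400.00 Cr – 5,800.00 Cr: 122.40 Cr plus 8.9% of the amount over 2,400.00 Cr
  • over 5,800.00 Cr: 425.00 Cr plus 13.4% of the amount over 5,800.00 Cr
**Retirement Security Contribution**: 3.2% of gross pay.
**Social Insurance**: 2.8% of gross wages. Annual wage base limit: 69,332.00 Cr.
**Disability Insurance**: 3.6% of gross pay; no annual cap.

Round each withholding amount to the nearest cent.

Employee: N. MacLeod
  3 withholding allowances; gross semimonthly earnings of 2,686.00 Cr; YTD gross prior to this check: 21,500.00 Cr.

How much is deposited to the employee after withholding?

2,306.45 Cr

Regional Income Tax: taxable = 2,686.00 Cr − 3×100.00 Cr = 2,386.00 Cr
  5.1% × 2,386.00 Cr = 121.69 Cr
Retirement Security Contribution: 3.2% × 2,686.00 Cr = 85.95 Cr
Social Insurance: 2.8% × 2,686.00 Cr = 75.21 Cr
Disability Insurance: 3.6% × 2,686.00 Cr = 96.70 Cr
Total withheld: 121.69 Cr + 85.95 Cr + 75.21 Cr + 96.70 Cr = 379.55 Cr
Net pay: 2,686.00 Cr − 379.55 Cr = 2,306.45 Cr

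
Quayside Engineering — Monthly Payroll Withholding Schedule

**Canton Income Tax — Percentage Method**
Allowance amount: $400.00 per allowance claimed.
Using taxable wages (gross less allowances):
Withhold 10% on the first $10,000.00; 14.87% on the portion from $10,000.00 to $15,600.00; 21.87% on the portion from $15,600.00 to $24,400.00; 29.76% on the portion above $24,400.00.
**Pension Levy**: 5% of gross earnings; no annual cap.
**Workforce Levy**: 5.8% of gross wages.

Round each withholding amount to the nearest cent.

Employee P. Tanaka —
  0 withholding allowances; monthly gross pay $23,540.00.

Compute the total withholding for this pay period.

Canton Income Tax: taxable = $23,540.00
  $1,832.72 + 21.87% × ($23,540.00 − $15,600.00) = $1,832.72 + 21.87% × $7,940.00 = $3,569.20
Pension Levy: 5% × $23,540.00 = $1,177.00
Workforce Levy: 5.8% × $23,540.00 = $1,365.32
Total: $3,569.20 + $1,177.00 + $1,365.32 = $6,111.52

$6,111.52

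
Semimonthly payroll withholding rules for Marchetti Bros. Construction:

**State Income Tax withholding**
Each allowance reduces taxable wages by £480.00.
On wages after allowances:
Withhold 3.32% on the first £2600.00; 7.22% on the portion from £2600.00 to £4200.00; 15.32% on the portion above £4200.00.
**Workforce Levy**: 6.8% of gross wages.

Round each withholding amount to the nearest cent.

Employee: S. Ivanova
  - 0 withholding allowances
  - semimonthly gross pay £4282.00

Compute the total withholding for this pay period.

£505.58

State Income Tax: taxable = £4282.00
  £201.84 + 15.32% × (£4282.00 − £4200.00) = £201.84 + 15.32% × £82.00 = £214.40
Workforce Levy: 6.8% × £4282.00 = £291.18
Total: £214.40 + £291.18 = £505.58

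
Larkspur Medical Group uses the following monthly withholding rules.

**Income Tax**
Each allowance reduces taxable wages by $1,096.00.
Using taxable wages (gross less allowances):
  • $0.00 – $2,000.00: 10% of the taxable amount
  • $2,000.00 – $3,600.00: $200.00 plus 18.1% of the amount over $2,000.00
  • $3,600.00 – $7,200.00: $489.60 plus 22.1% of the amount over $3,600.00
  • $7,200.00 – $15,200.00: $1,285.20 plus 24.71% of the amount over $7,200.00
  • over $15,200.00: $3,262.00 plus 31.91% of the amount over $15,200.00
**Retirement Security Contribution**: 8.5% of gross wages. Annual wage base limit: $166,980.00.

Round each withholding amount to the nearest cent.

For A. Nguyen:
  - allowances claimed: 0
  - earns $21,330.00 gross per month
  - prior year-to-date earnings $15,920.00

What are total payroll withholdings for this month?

$7,031.13

Income Tax: taxable = $21,330.00
  $3,262.00 + 31.91% × ($21,330.00 − $15,200.00) = $3,262.00 + 31.91% × $6,130.00 = $5,218.08
Retirement Security Contribution: 8.5% × $21,330.00 = $1,813.05
Total: $5,218.08 + $1,813.05 = $7,031.13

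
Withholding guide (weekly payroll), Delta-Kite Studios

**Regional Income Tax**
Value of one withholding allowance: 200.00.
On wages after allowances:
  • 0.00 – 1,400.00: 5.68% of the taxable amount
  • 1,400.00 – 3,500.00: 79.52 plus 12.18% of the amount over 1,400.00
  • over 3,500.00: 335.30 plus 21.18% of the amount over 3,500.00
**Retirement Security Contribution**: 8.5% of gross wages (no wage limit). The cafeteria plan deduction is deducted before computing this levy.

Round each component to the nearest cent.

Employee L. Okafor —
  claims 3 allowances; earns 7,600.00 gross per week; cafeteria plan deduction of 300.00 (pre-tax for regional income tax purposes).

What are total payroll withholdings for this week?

Regional Income Tax: taxable = 7,600.00 − 300.00 − 3×200.00 = 6,700.00
  335.30 + 21.18% × (6,700.00 − 3,500.00) = 335.30 + 21.18% × 3,200.00 = 1,013.06
Retirement Security Contribution: 8.5% × 7,300.00 = 620.50
Total: 1,013.06 + 620.50 = 1,633.56

1,633.56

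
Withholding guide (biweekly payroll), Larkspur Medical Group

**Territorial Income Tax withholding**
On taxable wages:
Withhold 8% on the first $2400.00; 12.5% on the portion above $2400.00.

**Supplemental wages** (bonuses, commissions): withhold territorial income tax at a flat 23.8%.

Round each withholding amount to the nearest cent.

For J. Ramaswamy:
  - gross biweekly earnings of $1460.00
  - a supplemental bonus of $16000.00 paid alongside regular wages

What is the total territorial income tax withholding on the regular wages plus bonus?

$3924.80

Territorial Income Tax: taxable = $1460.00
  8% × $1460.00 = $116.80
Supplemental (23.8% flat on bonus): 23.8% × $16000.00 = $3808.00
Total territorial income tax: $116.80 + $3808.00 = $3924.80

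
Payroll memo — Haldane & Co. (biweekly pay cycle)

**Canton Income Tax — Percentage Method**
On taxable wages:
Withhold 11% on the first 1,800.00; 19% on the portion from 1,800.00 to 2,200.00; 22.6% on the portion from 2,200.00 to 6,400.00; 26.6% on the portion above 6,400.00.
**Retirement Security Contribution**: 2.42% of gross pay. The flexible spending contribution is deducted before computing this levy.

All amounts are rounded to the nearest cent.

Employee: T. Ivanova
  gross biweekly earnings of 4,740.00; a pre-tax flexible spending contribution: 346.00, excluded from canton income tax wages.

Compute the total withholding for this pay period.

Canton Income Tax: taxable = 4,740.00 − 346.00 = 4,394.00
  274.00 + 22.6% × (4,394.00 − 2,200.00) = 274.00 + 22.6% × 2,194.00 = 769.84
Retirement Security Contribution: 2.42% × 4,394.00 = 106.33
Total: 769.84 + 106.33 = 876.17

876.17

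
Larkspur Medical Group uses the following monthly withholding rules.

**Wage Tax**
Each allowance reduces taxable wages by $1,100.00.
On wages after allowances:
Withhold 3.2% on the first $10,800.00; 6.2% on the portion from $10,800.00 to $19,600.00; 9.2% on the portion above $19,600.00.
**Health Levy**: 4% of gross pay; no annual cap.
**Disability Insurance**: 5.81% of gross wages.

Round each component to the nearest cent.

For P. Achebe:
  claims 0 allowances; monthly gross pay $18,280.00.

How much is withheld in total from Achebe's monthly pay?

$2,602.63

Wage Tax: taxable = $18,280.00
  $345.60 + 6.2% × ($18,280.00 − $10,800.00) = $345.60 + 6.2% × $7,480.00 = $809.36
Health Levy: 4% × $18,280.00 = $731.20
Disability Insurance: 5.81% × $18,280.00 = $1,062.07
Total: $809.36 + $731.20 + $1,062.07 = $2,602.63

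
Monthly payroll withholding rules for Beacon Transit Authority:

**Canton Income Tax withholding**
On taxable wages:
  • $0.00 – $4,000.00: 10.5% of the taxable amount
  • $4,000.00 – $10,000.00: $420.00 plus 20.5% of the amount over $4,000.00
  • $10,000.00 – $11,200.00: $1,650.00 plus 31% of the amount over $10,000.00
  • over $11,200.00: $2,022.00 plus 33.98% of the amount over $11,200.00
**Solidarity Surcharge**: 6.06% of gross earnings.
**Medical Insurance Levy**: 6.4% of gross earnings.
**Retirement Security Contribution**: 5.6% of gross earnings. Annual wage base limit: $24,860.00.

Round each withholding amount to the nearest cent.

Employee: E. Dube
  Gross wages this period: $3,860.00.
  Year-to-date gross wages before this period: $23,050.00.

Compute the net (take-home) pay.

Canton Income Tax: taxable = $3,860.00
  10.5% × $3,860.00 = $405.30
Solidarity Surcharge: 6.06% × $3,860.00 = $233.92
Medical Insurance Levy: 6.4% × $3,860.00 = $247.04
Retirement Security Contribution: cap $24,860.00 − YTD $23,050.00 = $1,810.00 subject; 5.6% × $1,810.00 = $101.36
Total withheld: $405.30 + $233.92 + $247.04 + $101.36 = $987.62
Net pay: $3,860.00 − $987.62 = $2,872.38

$2,872.38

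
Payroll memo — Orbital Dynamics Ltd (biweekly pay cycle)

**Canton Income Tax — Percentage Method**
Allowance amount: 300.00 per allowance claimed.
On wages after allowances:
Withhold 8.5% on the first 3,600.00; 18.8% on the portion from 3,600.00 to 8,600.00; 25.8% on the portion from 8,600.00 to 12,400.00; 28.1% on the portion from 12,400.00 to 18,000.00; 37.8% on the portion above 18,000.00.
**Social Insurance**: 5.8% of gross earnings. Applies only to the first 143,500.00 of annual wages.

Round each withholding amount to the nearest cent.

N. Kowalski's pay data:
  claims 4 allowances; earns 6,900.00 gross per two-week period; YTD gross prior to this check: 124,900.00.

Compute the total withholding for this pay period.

1,101.00

Canton Income Tax: taxable = 6,900.00 − 4×300.00 = 5,700.00
  306.00 + 18.8% × (5,700.00 − 3,600.00) = 306.00 + 18.8% × 2,100.00 = 700.80
Social Insurance: 5.8% × 6,900.00 = 400.20
Total: 700.80 + 400.20 = 1,101.00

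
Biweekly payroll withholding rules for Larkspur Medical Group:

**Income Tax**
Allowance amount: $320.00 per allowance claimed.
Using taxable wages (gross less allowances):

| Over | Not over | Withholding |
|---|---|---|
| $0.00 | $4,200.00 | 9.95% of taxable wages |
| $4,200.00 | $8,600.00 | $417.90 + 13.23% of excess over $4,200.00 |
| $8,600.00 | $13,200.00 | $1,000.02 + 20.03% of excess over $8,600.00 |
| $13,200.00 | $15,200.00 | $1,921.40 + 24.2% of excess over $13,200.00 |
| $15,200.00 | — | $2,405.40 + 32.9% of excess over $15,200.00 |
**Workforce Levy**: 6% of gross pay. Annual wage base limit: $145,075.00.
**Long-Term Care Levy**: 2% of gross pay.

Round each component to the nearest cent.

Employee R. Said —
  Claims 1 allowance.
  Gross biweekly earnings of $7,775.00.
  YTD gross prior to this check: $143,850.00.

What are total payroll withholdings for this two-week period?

Income Tax: taxable = $7,775.00 − 1×$320.00 = $7,455.00
  $417.90 + 13.23% × ($7,455.00 − $4,200.00) = $417.90 + 13.23% × $3,255.00 = $848.54
Workforce Levy: cap $145,075.00 − YTD $143,850.00 = $1,225.00 subject; 6% × $1,225.00 = $73.50
Long-Term Care Levy: 2% × $7,775.00 = $155.50
Total: $848.54 + $73.50 + $155.50 = $1,077.54

$1,077.54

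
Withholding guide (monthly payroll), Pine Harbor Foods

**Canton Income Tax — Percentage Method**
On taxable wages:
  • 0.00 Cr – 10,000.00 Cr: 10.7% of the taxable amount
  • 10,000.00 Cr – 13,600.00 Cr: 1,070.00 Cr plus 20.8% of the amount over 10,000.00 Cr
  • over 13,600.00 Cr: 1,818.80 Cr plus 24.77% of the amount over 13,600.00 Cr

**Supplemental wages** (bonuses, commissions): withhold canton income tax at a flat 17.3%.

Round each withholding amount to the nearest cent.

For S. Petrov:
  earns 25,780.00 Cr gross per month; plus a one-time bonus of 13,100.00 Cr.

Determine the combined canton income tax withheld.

7,102.09 Cr

Canton Income Tax: taxable = 25,780.00 Cr
  1,818.80 Cr + 24.77% × (25,780.00 Cr − 13,600.00 Cr) = 1,818.80 Cr + 24.77% × 12,180.00 Cr = 4,835.79 Cr
Supplemental (17.3% flat on bonus): 17.3% × 13,100.00 Cr = 2,266.30 Cr
Total canton income tax: 4,835.79 Cr + 2,266.30 Cr = 7,102.09 Cr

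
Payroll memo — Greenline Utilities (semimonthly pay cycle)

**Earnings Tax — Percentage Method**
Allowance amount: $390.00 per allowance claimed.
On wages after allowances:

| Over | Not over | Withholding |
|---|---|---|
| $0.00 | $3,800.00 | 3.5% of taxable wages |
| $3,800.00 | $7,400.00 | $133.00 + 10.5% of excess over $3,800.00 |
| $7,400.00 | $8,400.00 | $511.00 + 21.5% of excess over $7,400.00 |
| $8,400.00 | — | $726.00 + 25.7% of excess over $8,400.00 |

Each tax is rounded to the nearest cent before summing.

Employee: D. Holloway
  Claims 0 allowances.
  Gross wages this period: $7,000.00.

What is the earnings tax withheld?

Earnings Tax: taxable = $7,000.00
  $133.00 + 10.5% × ($7,000.00 − $3,800.00) = $133.00 + 10.5% × $3,200.00 = $469.00

$469.00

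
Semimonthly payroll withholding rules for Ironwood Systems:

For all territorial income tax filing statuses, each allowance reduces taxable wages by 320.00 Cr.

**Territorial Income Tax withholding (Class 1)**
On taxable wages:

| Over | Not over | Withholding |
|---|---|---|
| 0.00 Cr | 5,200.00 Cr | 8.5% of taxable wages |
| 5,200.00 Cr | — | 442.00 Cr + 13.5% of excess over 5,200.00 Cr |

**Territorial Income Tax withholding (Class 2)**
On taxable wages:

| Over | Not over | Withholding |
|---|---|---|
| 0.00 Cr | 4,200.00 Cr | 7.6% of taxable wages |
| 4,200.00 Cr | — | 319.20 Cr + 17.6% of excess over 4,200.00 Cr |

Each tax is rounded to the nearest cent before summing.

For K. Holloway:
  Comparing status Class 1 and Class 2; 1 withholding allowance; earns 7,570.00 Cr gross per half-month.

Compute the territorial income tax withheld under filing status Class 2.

Territorial Income Tax (Class 2): taxable = 7,570.00 Cr − 1×320.00 Cr = 7,250.00 Cr
  319.20 Cr + 17.6% × (7,250.00 Cr − 4,200.00 Cr) = 319.20 Cr + 17.6% × 3,050.00 Cr = 856.00 Cr

856.00 Cr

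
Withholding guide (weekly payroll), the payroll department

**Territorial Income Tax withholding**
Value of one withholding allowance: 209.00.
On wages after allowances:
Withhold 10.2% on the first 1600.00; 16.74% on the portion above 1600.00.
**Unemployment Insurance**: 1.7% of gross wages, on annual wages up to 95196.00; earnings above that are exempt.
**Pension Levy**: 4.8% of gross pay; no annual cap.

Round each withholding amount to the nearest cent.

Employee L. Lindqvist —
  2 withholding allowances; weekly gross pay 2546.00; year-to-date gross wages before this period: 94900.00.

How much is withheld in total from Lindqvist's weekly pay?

Territorial Income Tax: taxable = 2546.00 − 2×209.00 = 2128.00
  163.20 + 16.74% × (2128.00 − 1600.00) = 163.20 + 16.74% × 528.00 = 251.59
Unemployment Insurance: cap 95196.00 − YTD 94900.00 = 296.00 subject; 1.7% × 296.00 = 5.03
Pension Levy: 4.8% × 2546.00 = 122.21
Total: 251.59 + 5.03 + 122.21 = 378.83

378.83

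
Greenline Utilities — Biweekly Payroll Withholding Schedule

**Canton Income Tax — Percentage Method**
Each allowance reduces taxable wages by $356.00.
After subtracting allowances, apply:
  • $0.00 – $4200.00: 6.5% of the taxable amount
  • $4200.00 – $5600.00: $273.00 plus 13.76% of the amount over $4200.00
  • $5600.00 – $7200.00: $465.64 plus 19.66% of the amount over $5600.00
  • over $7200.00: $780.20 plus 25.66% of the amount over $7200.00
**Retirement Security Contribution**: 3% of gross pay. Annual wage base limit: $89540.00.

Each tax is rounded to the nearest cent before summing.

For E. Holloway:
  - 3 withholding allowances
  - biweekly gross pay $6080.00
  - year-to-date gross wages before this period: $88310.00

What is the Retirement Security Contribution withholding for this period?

$36.90

Retirement Security Contribution: cap $89540.00 − YTD $88310.00 = $1230.00 subject; 3% × $1230.00 = $36.90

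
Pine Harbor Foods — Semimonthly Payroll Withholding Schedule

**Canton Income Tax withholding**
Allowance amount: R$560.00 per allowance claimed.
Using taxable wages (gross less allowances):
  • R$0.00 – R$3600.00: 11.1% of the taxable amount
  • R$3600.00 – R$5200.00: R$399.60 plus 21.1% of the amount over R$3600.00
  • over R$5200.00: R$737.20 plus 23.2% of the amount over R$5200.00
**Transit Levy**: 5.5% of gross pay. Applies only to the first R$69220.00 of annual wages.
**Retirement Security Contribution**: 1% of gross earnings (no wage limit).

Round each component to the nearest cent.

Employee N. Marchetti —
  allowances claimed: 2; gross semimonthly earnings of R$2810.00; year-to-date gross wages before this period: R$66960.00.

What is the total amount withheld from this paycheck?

R$339.99

Canton Income Tax: taxable = R$2810.00 − 2×R$560.00 = R$1690.00
  11.1% × R$1690.00 = R$187.59
Transit Levy: cap R$69220.00 − YTD R$66960.00 = R$2260.00 subject; 5.5% × R$2260.00 = R$124.30
Retirement Security Contribution: 1% × R$2810.00 = R$28.10
Total: R$187.59 + R$124.30 + R$28.10 = R$339.99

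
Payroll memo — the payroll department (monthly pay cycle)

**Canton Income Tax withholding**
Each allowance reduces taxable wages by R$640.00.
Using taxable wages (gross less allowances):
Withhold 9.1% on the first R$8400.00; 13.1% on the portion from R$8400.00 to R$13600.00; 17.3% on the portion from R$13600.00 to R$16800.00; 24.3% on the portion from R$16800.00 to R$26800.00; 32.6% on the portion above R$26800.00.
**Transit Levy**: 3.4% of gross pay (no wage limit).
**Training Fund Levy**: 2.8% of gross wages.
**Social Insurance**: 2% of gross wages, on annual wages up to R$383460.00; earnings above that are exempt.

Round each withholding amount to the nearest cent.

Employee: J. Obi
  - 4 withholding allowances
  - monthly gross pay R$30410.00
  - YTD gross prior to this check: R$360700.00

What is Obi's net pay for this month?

R$23297.88

Canton Income Tax: taxable = R$30410.00 − 4×R$640.00 = R$27850.00
  R$4429.20 + 32.6% × (R$27850.00 − R$26800.00) = R$4429.20 + 32.6% × R$1050.00 = R$4771.50
Transit Levy: 3.4% × R$30410.00 = R$1033.94
Training Fund Levy: 2.8% × R$30410.00 = R$851.48
Social Insurance: cap R$383460.00 − YTD R$360700.00 = R$22760.00 subject; 2% × R$22760.00 = R$455.20
Total withheld: R$4771.50 + R$1033.94 + R$851.48 + R$455.20 = R$7112.12
Net pay: R$30410.00 − R$7112.12 = R$23297.88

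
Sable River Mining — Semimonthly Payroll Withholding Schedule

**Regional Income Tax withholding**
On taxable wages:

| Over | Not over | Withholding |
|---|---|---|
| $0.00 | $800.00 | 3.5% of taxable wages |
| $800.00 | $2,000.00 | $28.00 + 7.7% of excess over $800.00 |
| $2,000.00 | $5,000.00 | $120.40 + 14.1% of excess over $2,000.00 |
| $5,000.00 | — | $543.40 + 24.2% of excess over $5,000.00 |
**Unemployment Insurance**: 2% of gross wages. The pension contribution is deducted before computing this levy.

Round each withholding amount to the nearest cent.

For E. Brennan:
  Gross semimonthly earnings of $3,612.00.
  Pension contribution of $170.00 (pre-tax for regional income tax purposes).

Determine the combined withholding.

Regional Income Tax: taxable = $3,612.00 − $170.00 = $3,442.00
  $120.40 + 14.1% × ($3,442.00 − $2,000.00) = $120.40 + 14.1% × $1,442.00 = $323.72
Unemployment Insurance: 2% × $3,442.00 = $68.84
Total: $323.72 + $68.84 = $392.56

$392.56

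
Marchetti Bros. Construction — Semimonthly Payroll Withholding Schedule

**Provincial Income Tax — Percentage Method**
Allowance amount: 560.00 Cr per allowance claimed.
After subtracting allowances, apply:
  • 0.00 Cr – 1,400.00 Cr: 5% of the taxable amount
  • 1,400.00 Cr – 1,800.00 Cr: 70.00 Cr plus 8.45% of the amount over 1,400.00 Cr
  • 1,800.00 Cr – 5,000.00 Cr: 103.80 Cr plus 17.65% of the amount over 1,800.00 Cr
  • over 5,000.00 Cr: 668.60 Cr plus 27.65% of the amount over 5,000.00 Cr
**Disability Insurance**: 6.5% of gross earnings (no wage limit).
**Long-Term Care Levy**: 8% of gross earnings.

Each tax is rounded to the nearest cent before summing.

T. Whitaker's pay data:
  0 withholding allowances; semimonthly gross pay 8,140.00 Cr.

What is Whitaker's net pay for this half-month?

5,422.89 Cr

Provincial Income Tax: taxable = 8,140.00 Cr
  668.60 Cr + 27.65% × (8,140.00 Cr − 5,000.00 Cr) = 668.60 Cr + 27.65% × 3,140.00 Cr = 1,536.81 Cr
Disability Insurance: 6.5% × 8,140.00 Cr = 529.10 Cr
Long-Term Care Levy: 8% × 8,140.00 Cr = 651.20 Cr
Total withheld: 1,536.81 Cr + 529.10 Cr + 651.20 Cr = 2,717.11 Cr
Net pay: 8,140.00 Cr − 2,717.11 Cr = 5,422.89 Cr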